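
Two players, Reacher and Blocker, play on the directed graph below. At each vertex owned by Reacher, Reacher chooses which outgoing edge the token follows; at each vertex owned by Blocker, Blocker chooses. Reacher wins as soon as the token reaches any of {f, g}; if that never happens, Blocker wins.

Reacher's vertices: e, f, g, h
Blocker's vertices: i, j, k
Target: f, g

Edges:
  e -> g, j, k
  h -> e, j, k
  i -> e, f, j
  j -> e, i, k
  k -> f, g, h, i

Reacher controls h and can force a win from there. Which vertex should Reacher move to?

A0 = {f, g}
A1: add {e} — e (Reacher) has e→g.
A2: add {h} — h (Reacher) has h→e.
A3 = A2; e.g. i (Blocker) can still go to j. Fixed point.
From h, successor e is in the attractor (rank 1); the other successors j, k are not.

e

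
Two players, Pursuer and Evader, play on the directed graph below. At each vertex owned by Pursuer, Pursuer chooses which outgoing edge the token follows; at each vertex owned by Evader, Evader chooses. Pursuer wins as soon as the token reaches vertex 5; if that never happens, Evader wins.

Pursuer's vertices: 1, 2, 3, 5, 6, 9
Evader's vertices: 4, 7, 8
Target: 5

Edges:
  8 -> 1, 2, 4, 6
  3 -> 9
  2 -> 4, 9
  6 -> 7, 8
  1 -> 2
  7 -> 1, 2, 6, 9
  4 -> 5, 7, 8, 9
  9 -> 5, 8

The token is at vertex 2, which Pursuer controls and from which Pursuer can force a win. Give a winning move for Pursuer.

A0 = {5}
A1: add {9} — 9 (Pursuer) has 9→5.
A2: add {2, 3} — 2 (Pursuer) has 2→9; 3 (Pursuer) has 3→9.
A3: add {1} — 1 (Pursuer) has 1→2.
A4 = A3; e.g. 4 (Evader) can still go to 7. Fixed point.
From 2, successor 9 is in the attractor (rank 1); the other successor 4 is not.

9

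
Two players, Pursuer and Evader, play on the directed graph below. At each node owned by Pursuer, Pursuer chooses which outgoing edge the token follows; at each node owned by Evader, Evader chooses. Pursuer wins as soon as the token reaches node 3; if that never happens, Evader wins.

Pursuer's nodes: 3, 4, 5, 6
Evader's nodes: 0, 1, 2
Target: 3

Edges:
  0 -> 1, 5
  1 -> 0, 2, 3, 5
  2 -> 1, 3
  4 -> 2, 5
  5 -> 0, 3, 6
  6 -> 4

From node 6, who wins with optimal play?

A0 = {3}
A1: add {5} — 5 (Pursuer) has 5→3.
A2: add {4} — 4 (Pursuer) has 4→5.
A3: add {6} — 6 (Pursuer) has 6→4.
A4 = A3; e.g. 0 (Evader) can still go to 1. Fixed point.
6 ∈ A3, so Pursuer can force the target.

Pursuer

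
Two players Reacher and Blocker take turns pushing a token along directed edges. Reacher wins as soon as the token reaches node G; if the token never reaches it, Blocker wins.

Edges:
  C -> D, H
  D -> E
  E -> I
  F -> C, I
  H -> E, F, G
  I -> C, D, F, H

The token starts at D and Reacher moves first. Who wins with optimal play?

Track states (vertex, player-to-move).
A0 = {(G,Reacher), (G,Blocker)}
A1: add {(H,Reacher)}.
A2 = A1; e.g. (C,Reacher) stays out. (D,Reacher) never enters ⇒ Blocker avoids the target.

Blocker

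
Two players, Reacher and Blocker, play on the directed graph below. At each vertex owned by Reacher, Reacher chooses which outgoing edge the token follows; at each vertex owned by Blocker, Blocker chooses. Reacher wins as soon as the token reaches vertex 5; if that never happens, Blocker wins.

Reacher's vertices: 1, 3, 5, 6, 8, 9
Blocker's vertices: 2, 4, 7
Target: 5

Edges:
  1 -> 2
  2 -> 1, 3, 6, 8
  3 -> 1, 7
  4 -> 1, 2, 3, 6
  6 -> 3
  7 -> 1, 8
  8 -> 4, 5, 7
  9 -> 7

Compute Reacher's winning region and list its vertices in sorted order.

A0 = {5}
A1: add {8} — 8 (Reacher) has 8→5.
A2 = A1; e.g. 1 (Reacher) has no edge into A1. Fixed point.
Reacher's winning region = {5, 8}.

5, 8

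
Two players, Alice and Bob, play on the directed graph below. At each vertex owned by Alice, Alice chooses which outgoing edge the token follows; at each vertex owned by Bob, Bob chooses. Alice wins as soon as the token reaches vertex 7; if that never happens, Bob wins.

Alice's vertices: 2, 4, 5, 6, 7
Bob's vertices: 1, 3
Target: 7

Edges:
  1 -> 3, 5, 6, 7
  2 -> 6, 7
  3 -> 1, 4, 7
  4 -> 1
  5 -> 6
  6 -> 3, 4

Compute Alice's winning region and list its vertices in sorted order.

A0 = {7}
A1: add {2} — 2 (Alice) has 2→7.
A2 = A1; e.g. 1 (Bob) can still go to 3. Fixed point.
Alice's winning region = {2, 7}.

2, 7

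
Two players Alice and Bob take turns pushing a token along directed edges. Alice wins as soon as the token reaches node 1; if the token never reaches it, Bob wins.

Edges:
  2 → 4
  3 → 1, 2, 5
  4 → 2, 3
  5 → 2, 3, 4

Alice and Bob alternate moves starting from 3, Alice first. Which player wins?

Track states (vertex, player-to-move).
A0 = {(1,Alice), (1,Bob)}
A1: add {(3,Alice)}.
(3,Alice) ∈ A1 ⇒ Alice forces the target.

Alice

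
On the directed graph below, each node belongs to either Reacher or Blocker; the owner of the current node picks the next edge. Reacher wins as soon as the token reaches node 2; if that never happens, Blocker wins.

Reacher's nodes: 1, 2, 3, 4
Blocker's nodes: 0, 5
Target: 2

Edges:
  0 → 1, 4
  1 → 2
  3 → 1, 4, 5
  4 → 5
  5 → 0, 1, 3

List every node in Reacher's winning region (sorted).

A0 = {2}
A1: add {1} — 1 (Reacher) has 1→2.
A2: add {3} — 3 (Reacher) has 3→1.
A3 = A2; e.g. 0 (Blocker) can still go to 4. Fixed point.
Reacher's winning region = {1, 2, 3}.

1, 2, 3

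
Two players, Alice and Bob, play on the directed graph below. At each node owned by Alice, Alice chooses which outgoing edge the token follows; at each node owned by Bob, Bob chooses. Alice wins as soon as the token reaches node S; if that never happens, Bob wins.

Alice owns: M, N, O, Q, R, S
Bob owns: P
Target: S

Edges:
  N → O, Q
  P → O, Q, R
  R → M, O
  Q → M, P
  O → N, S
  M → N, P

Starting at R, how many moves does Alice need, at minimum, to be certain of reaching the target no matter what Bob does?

2

A0 = {S}
A1: add {O} — O (Alice) has O→S.
A2: add {N, R} — N (Alice) has N→O; R (Alice) has R→O.
R enters the attractor at level 2, so Alice can force the target in 2 moves from there.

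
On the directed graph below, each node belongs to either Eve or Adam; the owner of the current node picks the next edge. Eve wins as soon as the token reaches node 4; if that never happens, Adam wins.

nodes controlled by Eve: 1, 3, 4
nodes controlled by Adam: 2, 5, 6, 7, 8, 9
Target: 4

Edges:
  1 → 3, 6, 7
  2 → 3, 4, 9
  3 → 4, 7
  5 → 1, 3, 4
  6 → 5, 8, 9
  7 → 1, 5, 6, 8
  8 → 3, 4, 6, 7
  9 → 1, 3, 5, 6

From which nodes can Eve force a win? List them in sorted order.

A0 = {4}
A1: add {3} — 3 (Eve) has 3→4.
A2: add {1} — 1 (Eve) has 1→3.
A3: add {5} — 5 (Adam): all of {1, 3, 4} already in.
A4 = A3; e.g. 2 (Adam) can still go to 9. Fixed point.
Eve's winning region = {1, 3, 4, 5}.

1, 3, 4, 5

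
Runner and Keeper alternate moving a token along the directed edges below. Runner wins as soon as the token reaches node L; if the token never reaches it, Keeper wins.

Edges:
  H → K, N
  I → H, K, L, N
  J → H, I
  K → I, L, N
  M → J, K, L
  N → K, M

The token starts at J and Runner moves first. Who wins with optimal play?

Track states (vertex, player-to-move).
A0 = {(L,Runner), (L,Keeper)}
A1: add {(I,Runner), (K,Runner), (M,Runner)}.
A2: add {(N,Keeper)}.
A3: add {(H,Runner)}.
A4: add {(J,Keeper)}.
A5 = A4; e.g. (H,Keeper) stays out. (J,Runner) never enters ⇒ Keeper avoids the target.

Keeper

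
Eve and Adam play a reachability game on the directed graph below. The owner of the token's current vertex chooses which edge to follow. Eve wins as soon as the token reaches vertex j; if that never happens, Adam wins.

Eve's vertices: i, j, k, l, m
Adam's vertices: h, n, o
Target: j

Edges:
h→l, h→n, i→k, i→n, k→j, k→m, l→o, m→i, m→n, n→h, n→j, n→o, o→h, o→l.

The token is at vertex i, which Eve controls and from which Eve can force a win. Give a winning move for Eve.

k

A0 = {j}
A1: add {k} — k (Eve) has k→j.
A2: add {i} — i (Eve) has i→k.
A3: add {m} — m (Eve) has m→i.
A4 = A3; e.g. h (Adam) can still go to l. Fixed point.
From i, successor k is in the attractor (rank 1); the other successor n is not.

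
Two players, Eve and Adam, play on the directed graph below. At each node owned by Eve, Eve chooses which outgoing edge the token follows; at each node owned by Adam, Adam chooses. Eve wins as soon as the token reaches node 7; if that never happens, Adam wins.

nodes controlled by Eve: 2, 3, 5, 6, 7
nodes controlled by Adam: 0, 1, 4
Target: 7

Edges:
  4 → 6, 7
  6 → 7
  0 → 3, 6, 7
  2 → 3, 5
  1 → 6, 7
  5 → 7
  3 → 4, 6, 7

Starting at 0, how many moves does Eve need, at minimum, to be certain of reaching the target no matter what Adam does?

A0 = {7}
A1: add {3, 5, 6} — 3 (Eve) has 3→7; 5 (Eve) has 5→7; 6 (Eve) has 6→7.
A2: add {0, 1, 2, 4} — 0 (Adam): all of {3, 6, 7} already in; 1 (Adam): all of {6, 7} already in; 2 (Eve) has 2→3; 4 (Adam): all of {6, 7} already in.
A2 = all vertices. Fixed point.
0 enters the attractor at level 2, so Eve can force the target in 2 moves from there.

2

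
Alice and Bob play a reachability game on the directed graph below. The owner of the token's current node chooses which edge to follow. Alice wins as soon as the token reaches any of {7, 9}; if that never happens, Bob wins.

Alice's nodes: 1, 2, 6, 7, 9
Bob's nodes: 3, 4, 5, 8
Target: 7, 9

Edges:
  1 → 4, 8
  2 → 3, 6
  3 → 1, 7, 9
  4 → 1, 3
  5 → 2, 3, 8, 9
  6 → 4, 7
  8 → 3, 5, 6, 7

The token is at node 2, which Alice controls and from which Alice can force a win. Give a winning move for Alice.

A0 = {7, 9}
A1: add {6} — 6 (Alice) has 6→7.
A2: add {2} — 2 (Alice) has 2→6.
A3 = A2; e.g. 1 (Alice) has no edge into A2. Fixed point.
From 2, successor 6 is in the attractor (rank 1); the other successor 3 is not.

6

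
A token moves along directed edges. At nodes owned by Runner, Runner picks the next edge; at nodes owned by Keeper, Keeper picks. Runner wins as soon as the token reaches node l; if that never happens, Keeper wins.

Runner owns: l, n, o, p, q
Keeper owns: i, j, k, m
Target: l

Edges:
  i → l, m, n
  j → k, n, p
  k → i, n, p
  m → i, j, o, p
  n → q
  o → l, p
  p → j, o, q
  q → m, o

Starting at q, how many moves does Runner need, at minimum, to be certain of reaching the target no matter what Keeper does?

2

A0 = {l}
A1: add {o} — o (Runner) has o→l.
A2: add {p, q} — p (Runner) has p→o; q (Runner) has q→o.
q enters the attractor at level 2, so Runner can force the target in 2 moves from there.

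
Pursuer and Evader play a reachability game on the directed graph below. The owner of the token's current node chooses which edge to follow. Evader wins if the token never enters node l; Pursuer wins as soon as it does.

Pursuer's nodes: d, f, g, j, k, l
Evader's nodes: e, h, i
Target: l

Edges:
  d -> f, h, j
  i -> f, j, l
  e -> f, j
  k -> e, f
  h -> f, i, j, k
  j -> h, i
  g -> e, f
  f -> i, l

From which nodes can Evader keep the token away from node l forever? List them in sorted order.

e, h, i, j

A0 = {l}
A1: add {f} — f (Pursuer) has f→l.
A2: add {d, g, k} — d (Pursuer) has d→f; g (Pursuer) has g→f; k (Pursuer) has k→f.
A3 = A2; e.g. e (Evader) can still go to j. Fixed point.
Pursuer's attractor = {d, f, g, k, l}; Evader avoids the target exactly from the complement.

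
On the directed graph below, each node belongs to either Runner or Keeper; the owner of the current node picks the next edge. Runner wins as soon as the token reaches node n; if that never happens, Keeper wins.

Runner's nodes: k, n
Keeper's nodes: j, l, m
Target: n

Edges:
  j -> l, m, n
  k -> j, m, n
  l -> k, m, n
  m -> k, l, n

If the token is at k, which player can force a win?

A0 = {n}
A1: add {k} — k (Runner) has k→n.
A2 = A1; e.g. j (Keeper) can still go to l. Fixed point.
k ∈ A1, so Runner can force the target.

Runner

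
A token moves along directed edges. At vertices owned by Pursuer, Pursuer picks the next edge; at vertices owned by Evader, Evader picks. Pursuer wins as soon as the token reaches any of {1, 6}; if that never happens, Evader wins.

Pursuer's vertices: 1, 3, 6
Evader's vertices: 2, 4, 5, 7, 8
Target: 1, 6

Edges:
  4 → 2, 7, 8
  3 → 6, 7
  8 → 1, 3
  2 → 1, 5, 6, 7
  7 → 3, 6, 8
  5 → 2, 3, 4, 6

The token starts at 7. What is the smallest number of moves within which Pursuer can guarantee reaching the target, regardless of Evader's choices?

A0 = {1, 6}
A1: add {3} — 3 (Pursuer) has 3→6.
A2: add {8} — 8 (Evader): all of {1, 3} already in.
A3: add {7} — 7 (Evader): all of {3, 6, 8} already in.
A4 = A3; e.g. 2 (Evader) can still go to 5. Fixed point.
7 enters the attractor at level 3, so Pursuer can force the target in 3 moves from there.

3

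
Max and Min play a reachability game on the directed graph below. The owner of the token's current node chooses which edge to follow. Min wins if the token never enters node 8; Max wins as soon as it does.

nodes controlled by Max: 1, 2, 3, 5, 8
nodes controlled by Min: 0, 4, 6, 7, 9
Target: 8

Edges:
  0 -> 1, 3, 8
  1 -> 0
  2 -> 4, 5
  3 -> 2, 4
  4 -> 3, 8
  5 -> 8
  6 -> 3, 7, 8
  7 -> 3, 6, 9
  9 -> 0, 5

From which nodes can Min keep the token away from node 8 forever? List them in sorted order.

A0 = {8}
A1: add {5} — 5 (Max) has 5→8.
A2: add {2} — 2 (Max) has 2→5.
A3: add {3} — 3 (Max) has 3→2.
A4: add {4} — 4 (Min): all of {3, 8} already in.
A5 = A4; e.g. 0 (Min) can still go to 1. Fixed point.
Max's attractor = {2, 3, 4, 5, 8}; Min avoids the target exactly from the complement.

0, 1, 6, 7, 9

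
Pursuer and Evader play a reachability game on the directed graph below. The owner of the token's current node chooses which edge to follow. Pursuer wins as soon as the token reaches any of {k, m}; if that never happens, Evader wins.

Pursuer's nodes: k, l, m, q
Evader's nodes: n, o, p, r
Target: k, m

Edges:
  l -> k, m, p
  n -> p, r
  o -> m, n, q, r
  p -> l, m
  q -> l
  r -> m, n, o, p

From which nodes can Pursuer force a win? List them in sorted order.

k, l, m, p, q

A0 = {k, m}
A1: add {l} — l (Pursuer) has l→k.
A2: add {p, q} — p (Evader): all of {l, m} already in; q (Pursuer) has q→l.
A3 = A2; e.g. n (Evader) can still go to r. Fixed point.
Pursuer's winning region = {k, l, m, p, q}.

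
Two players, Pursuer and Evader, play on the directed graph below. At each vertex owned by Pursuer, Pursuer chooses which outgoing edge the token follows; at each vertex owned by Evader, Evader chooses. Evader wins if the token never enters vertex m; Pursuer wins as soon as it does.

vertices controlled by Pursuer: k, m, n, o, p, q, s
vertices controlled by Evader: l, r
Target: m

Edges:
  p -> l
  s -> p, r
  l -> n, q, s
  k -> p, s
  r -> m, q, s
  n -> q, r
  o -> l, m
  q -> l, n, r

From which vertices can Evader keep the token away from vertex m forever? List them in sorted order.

A0 = {m}
A1: add {o} — o (Pursuer) has o→m.
A2 = A1; e.g. k (Pursuer) has no edge into A1. Fixed point.
Pursuer's attractor = {m, o}; Evader avoids the target exactly from the complement.

k, l, n, p, q, r, s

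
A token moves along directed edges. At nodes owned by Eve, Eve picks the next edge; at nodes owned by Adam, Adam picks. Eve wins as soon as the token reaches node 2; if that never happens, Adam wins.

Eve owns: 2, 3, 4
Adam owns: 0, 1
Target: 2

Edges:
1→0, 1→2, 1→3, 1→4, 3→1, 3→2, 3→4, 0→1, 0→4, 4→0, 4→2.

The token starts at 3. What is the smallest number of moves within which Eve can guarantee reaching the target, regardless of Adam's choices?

A0 = {2}
A1: add {3, 4} — 3 (Eve) has 3→2; 4 (Eve) has 4→2.
A2 = A1; e.g. 0 (Adam) can still go to 1. Fixed point.
3 enters the attractor at level 1, so Eve can force the target in 1 move from there.

1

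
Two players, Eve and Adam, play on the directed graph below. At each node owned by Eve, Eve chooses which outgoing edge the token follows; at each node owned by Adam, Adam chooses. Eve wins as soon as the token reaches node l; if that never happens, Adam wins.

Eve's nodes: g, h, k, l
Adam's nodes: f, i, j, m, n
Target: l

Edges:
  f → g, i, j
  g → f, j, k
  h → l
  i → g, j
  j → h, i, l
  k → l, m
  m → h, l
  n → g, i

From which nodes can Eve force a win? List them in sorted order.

A0 = {l}
A1: add {h, k} — h (Eve) has h→l; k (Eve) has k→l.
A2: add {g, m} — g (Eve) has g→k; m (Adam): all of {h, l} already in.
A3 = A2; e.g. f (Adam) can still go to i. Fixed point.
Eve's winning region = {g, h, k, l, m}.

g, h, k, l, m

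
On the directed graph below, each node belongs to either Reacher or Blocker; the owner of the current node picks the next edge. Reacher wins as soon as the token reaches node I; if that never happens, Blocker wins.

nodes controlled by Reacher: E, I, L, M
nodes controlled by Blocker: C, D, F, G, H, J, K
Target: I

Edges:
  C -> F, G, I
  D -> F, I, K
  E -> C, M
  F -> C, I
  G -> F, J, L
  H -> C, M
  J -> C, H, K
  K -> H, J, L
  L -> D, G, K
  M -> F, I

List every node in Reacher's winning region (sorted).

E, I, M

A0 = {I}
A1: add {M} — M (Reacher) has M→I.
A2: add {E} — E (Reacher) has E→M.
A3 = A2; e.g. C (Blocker) can still go to F. Fixed point.
Reacher's winning region = {E, I, M}.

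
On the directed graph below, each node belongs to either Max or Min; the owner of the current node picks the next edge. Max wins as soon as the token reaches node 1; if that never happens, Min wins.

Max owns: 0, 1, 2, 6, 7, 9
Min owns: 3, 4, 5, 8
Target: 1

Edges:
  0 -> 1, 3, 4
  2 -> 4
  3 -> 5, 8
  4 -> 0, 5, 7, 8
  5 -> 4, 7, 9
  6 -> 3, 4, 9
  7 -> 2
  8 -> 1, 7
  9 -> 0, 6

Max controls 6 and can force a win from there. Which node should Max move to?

9

A0 = {1}
A1: add {0} — 0 (Max) has 0→1.
A2: add {9} — 9 (Max) has 9→0.
A3: add {6} — 6 (Max) has 6→9.
A4 = A3; e.g. 2 (Max) has no edge into A3. Fixed point.
From 6, successor 9 is in the attractor (rank 2); the other successors 3, 4 are not.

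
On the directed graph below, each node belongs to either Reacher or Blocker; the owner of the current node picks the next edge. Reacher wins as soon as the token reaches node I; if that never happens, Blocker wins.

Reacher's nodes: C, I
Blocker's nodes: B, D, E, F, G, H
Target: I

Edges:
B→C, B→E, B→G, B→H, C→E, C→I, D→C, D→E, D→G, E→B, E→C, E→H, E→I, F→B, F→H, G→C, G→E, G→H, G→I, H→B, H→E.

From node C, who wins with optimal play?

A0 = {I}
A1: add {C} — C (Reacher) has C→I.
A2 = A1; e.g. B (Blocker) can still go to E. Fixed point.
C ∈ A1, so Reacher can force the target.

Reacher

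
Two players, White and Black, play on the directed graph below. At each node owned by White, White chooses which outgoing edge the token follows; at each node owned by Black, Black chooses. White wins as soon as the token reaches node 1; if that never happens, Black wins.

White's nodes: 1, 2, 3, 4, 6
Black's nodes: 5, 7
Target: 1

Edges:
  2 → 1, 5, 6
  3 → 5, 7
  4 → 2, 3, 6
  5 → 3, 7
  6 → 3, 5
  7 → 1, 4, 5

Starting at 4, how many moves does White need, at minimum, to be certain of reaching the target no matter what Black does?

2

A0 = {1}
A1: add {2} — 2 (White) has 2→1.
A2: add {4} — 4 (White) has 4→2.
A3 = A2; e.g. 3 (White) has no edge into A2. Fixed point.
4 enters the attractor at level 2, so White can force the target in 2 moves from there.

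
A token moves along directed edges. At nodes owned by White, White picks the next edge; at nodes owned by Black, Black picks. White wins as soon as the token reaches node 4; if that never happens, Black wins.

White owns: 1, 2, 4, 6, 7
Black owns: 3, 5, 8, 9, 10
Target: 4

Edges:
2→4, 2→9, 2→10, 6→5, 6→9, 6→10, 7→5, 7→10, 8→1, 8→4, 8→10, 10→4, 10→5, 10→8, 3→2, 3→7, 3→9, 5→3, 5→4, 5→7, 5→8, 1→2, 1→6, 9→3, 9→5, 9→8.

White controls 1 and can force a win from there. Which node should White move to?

A0 = {4}
A1: add {2} — 2 (White) has 2→4.
A2: add {1} — 1 (White) has 1→2.
A3 = A2; e.g. 3 (Black) can still go to 7. Fixed point.
From 1, successor 2 is in the attractor (rank 1); the other successor 6 is not.

2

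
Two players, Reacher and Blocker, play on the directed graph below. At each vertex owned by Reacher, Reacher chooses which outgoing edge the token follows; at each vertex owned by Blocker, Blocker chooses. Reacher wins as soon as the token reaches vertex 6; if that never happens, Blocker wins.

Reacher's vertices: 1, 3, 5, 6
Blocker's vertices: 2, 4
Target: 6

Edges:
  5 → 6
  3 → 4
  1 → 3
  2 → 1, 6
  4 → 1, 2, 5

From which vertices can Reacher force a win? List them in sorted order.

A0 = {6}
A1: add {5} — 5 (Reacher) has 5→6.
A2 = A1; e.g. 1 (Reacher) has no edge into A1. Fixed point.
Reacher's winning region = {5, 6}.

5, 6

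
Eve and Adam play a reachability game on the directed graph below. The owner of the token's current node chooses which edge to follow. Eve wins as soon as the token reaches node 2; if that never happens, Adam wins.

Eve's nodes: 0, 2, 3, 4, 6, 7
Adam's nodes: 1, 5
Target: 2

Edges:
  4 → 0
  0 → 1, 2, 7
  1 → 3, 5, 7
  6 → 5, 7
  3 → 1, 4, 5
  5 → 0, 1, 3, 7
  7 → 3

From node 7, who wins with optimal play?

Eve

A0 = {2}
A1: add {0} — 0 (Eve) has 0→2.
A2: add {4} — 4 (Eve) has 4→0.
A3: add {3} — 3 (Eve) has 3→4.
A4: add {7} — 7 (Eve) has 7→3.
7 ∈ A4, so Eve can force the target.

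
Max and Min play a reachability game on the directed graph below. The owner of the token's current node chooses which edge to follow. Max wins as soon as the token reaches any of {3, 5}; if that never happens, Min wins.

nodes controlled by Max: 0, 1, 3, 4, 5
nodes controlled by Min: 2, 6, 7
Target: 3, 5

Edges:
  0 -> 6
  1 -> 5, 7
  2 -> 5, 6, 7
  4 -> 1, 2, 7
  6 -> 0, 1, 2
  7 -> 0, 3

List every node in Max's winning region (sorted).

A0 = {3, 5}
A1: add {1} — 1 (Max) has 1→5.
A2: add {4} — 4 (Max) has 4→1.
A3 = A2; e.g. 0 (Max) has no edge into A2. Fixed point.
Max's winning region = {1, 3, 4, 5}.

1, 3, 4, 5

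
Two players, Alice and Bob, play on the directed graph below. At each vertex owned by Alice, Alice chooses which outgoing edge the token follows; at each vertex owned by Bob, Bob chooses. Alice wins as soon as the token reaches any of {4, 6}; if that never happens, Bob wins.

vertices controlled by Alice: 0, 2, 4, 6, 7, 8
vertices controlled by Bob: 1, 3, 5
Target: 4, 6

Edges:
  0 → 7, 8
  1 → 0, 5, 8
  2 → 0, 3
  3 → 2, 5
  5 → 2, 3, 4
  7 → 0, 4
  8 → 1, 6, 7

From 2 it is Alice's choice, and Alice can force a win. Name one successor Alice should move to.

A0 = {4, 6}
A1: add {7, 8} — 7 (Alice) has 7→4; 8 (Alice) has 8→6.
A2: add {0} — 0 (Alice) has 0→7.
A3: add {2} — 2 (Alice) has 2→0.
A4 = A3; e.g. 1 (Bob) can still go to 5. Fixed point.
From 2, successor 0 is in the attractor (rank 2); the other successor 3 is not.

0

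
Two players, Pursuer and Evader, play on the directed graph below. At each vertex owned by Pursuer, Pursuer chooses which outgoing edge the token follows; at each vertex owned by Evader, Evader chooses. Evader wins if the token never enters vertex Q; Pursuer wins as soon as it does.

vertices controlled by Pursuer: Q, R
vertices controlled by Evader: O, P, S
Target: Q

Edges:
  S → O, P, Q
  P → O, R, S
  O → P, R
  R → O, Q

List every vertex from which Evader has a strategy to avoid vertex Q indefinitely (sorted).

A0 = {Q}
A1: add {R} — R (Pursuer) has R→Q.
A2 = A1; e.g. O (Evader) can still go to P. Fixed point.
Pursuer's attractor = {Q, R}; Evader avoids the target exactly from the complement.

O, P, S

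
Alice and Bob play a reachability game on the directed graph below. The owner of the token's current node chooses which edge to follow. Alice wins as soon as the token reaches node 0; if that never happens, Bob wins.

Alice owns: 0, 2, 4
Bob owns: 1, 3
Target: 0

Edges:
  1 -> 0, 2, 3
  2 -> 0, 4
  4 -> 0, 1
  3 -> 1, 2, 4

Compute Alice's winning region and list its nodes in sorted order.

A0 = {0}
A1: add {2, 4} — 2 (Alice) has 2→0; 4 (Alice) has 4→0.
A2 = A1; e.g. 1 (Bob) can still go to 3. Fixed point.
Alice's winning region = {0, 2, 4}.

0, 2, 4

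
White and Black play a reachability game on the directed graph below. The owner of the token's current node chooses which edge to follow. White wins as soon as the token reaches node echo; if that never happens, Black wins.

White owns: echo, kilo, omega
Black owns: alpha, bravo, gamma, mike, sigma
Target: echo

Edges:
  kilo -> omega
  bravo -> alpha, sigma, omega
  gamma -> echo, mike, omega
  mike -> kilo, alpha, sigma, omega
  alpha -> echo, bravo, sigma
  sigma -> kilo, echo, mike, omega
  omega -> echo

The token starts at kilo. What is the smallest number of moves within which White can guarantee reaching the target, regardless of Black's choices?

A0 = {echo}
A1: add {omega} — omega (White) has omega→echo.
A2: add {kilo} — kilo (White) has kilo→omega.
A3 = A2; e.g. bravo (Black) can still go to alpha. Fixed point.
kilo enters the attractor at level 2, so White can force the target in 2 moves from there.

2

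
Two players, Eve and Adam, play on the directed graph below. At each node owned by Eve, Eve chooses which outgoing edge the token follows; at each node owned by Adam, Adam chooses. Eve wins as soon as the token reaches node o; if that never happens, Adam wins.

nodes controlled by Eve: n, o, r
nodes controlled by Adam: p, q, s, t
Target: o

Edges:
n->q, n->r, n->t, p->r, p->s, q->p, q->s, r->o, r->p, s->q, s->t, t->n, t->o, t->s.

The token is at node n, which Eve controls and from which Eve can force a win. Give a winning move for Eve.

A0 = {o}
A1: add {r} — r (Eve) has r→o.
A2: add {n} — n (Eve) has n→r.
A3 = A2; e.g. p (Adam) can still go to s. Fixed point.
From n, successor r is in the attractor (rank 1); the other successors q, t are not.

r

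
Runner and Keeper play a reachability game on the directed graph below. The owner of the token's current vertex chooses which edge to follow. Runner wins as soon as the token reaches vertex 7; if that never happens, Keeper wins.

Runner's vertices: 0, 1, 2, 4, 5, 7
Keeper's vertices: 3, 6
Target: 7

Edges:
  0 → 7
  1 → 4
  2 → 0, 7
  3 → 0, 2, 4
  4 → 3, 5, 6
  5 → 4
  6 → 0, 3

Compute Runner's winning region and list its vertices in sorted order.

A0 = {7}
A1: add {0, 2} — 0 (Runner) has 0→7; 2 (Runner) has 2→7.
A2 = A1; e.g. 1 (Runner) has no edge into A1. Fixed point.
Runner's winning region = {0, 2, 7}.

0, 2, 7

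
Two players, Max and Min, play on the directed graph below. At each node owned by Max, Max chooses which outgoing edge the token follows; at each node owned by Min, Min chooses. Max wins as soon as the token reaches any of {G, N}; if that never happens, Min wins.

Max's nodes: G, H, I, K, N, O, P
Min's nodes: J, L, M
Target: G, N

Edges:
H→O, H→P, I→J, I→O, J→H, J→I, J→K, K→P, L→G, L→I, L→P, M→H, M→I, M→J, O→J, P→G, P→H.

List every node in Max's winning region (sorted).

A0 = {G, N}
A1: add {P} — P (Max) has P→G.
A2: add {H, K} — H (Max) has H→P; K (Max) has K→P.
A3 = A2; e.g. I (Max) has no edge into A2. Fixed point.
Max's winning region = {G, H, K, N, P}.

G, H, K, N, P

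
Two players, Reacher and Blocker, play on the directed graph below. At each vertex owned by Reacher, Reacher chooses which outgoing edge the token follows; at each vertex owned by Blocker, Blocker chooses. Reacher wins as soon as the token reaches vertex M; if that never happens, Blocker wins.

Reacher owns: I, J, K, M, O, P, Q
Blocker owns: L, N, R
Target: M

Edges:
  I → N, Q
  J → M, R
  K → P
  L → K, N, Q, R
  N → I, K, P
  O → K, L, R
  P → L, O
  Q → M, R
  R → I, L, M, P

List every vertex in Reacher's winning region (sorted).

A0 = {M}
A1: add {J, Q} — J (Reacher) has J→M; Q (Reacher) has Q→M.
A2: add {I} — I (Reacher) has I→Q.
A3 = A2; e.g. K (Reacher) has no edge into A2. Fixed point.
Reacher's winning region = {I, J, M, Q}.

I, J, M, Q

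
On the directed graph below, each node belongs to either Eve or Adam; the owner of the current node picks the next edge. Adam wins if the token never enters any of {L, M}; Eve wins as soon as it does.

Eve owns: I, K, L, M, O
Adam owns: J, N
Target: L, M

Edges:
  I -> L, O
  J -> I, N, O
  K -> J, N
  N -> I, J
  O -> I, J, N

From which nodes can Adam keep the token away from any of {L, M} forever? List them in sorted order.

A0 = {L, M}
A1: add {I} — I (Eve) has I→L.
A2: add {O} — O (Eve) has O→I.
A3 = A2; e.g. J (Adam) can still go to N. Fixed point.
Eve's attractor = {I, L, M, O}; Adam avoids the target exactly from the complement.

J, K, N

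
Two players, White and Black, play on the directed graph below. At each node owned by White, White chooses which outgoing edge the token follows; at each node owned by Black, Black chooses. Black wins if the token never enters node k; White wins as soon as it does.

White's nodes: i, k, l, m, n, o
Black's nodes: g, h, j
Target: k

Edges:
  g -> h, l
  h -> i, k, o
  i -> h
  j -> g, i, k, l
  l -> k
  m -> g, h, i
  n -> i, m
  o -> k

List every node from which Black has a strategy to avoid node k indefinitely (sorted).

g, h, i, j, m, n

A0 = {k}
A1: add {l, o} — l (White) has l→k; o (White) has o→k.
A2 = A1; e.g. g (Black) can still go to h. Fixed point.
White's attractor = {k, l, o}; Black avoids the target exactly from the complement.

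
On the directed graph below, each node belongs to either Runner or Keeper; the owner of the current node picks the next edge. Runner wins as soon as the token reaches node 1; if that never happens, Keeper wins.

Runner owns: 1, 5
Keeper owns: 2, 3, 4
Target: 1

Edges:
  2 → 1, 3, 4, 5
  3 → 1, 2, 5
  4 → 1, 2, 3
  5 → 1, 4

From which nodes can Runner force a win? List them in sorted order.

A0 = {1}
A1: add {5} — 5 (Runner) has 5→1.
A2 = A1; e.g. 2 (Keeper) can still go to 3. Fixed point.
Runner's winning region = {1, 5}.

1, 5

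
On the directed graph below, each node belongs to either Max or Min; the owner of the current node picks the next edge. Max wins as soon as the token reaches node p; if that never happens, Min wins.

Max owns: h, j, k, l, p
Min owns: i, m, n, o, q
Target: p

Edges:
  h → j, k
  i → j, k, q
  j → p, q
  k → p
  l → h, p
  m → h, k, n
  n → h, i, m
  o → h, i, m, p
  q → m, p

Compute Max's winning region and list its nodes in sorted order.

A0 = {p}
A1: add {j, k, l} — j (Max) has j→p; k (Max) has k→p; l (Max) has l→p.
A2: add {h} — h (Max) has h→j.
A3 = A2; e.g. i (Min) can still go to q. Fixed point.
Max's winning region = {h, j, k, l, p}.

h, j, k, l, p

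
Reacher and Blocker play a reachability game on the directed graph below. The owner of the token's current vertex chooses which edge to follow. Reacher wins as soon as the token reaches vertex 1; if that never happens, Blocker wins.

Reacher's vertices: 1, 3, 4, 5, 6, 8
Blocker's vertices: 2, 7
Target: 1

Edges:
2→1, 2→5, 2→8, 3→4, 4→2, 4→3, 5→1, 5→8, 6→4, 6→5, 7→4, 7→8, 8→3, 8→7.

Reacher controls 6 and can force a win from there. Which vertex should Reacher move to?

A0 = {1}
A1: add {5} — 5 (Reacher) has 5→1.
A2: add {6} — 6 (Reacher) has 6→5.
A3 = A2; e.g. 2 (Blocker) can still go to 8. Fixed point.
From 6, successor 5 is in the attractor (rank 1); the other successor 4 is not.

5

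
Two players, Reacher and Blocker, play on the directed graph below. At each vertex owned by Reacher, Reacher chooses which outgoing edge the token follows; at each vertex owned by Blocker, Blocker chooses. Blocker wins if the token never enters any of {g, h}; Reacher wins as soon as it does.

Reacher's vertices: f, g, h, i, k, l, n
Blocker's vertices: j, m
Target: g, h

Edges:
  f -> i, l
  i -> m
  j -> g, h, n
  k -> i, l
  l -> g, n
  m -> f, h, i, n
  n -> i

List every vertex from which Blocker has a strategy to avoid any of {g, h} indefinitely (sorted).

A0 = {g, h}
A1: add {l} — l (Reacher) has l→g.
A2: add {f, k} — f (Reacher) has f→l; k (Reacher) has k→l.
A3 = A2; e.g. i (Reacher) has no edge into A2. Fixed point.
Reacher's attractor = {f, g, h, k, l}; Blocker avoids the target exactly from the complement.

i, j, m, n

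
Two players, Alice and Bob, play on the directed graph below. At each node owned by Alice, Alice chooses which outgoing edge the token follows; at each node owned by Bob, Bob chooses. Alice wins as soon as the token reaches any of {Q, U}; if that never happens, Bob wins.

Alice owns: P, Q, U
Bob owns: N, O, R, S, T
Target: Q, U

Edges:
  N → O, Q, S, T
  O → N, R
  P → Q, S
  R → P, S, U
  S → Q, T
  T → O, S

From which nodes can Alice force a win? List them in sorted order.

A0 = {Q, U}
A1: add {P} — P (Alice) has P→Q.
A2 = A1; e.g. N (Bob) can still go to O. Fixed point.
Alice's winning region = {P, Q, U}.

P, Q, U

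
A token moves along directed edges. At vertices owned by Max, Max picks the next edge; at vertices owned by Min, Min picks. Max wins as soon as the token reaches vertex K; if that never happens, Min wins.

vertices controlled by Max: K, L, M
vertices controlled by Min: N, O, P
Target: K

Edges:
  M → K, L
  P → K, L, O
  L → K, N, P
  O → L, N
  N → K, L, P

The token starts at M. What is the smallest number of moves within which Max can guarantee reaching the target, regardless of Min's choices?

1

A0 = {K}
A1: add {L, M} — L (Max) has L→K; M (Max) has M→K.
A2 = A1; e.g. N (Min) can still go to P. Fixed point.
M enters the attractor at level 1, so Max can force the target in 1 move from there.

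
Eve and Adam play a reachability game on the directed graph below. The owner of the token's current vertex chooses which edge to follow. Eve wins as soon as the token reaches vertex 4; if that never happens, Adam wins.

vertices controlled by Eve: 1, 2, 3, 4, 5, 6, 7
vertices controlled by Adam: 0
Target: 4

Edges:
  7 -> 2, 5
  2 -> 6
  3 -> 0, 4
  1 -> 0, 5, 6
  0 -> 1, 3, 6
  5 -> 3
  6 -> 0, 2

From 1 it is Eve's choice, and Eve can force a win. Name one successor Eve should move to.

A0 = {4}
A1: add {3} — 3 (Eve) has 3→4.
A2: add {5} — 5 (Eve) has 5→3.
A3: add {1, 7} — 1 (Eve) has 1→5; 7 (Eve) has 7→5.
A4 = A3; e.g. 0 (Adam) can still go to 6. Fixed point.
From 1, successor 5 is in the attractor (rank 2); the other successors 0, 6 are not.

5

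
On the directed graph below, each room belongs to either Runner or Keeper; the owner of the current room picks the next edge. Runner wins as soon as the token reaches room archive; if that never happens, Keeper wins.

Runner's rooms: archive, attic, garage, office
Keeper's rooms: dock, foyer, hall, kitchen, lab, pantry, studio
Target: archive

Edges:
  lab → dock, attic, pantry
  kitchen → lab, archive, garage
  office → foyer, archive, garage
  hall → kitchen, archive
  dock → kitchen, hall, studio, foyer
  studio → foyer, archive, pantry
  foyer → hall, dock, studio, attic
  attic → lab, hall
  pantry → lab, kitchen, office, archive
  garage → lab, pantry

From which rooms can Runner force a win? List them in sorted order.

archive, office

A0 = {archive}
A1: add {office} — office (Runner) has office→archive.
A2 = A1; e.g. lab (Keeper) can still go to dock. Fixed point.
Runner's winning region = {archive, office}.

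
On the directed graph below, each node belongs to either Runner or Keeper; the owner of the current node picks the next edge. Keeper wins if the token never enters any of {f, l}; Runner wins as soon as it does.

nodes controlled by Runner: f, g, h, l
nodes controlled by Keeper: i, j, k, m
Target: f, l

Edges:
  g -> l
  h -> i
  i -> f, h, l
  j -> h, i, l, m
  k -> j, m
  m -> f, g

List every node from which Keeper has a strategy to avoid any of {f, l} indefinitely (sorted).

h, i, j, k

A0 = {f, l}
A1: add {g} — g (Runner) has g→l.
A2: add {m} — m (Keeper): all of {f, g} already in.
A3 = A2; e.g. h (Runner) has no edge into A2. Fixed point.
Runner's attractor = {f, g, l, m}; Keeper avoids the target exactly from the complement.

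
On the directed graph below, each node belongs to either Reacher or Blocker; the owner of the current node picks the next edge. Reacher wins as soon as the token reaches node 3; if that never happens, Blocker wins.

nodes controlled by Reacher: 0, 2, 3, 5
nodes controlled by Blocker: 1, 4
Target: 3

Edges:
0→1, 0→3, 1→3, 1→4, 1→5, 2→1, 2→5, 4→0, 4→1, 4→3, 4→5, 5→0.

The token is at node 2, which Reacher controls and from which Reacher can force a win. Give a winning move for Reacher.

A0 = {3}
A1: add {0} — 0 (Reacher) has 0→3.
A2: add {5} — 5 (Reacher) has 5→0.
A3: add {2} — 2 (Reacher) has 2→5.
A4 = A3; e.g. 1 (Blocker) can still go to 4. Fixed point.
From 2, successor 5 is in the attractor (rank 2); the other successor 1 is not.

5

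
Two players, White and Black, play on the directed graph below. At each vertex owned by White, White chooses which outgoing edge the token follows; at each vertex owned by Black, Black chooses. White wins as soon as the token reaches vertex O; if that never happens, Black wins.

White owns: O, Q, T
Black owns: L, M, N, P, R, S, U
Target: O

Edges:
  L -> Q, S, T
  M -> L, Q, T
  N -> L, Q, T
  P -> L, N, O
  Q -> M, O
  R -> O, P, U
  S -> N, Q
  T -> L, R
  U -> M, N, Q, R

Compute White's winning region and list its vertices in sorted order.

A0 = {O}
A1: add {Q} — Q (White) has Q→O.
A2 = A1; e.g. L (Black) can still go to S. Fixed point.
White's winning region = {O, Q}.

O, Q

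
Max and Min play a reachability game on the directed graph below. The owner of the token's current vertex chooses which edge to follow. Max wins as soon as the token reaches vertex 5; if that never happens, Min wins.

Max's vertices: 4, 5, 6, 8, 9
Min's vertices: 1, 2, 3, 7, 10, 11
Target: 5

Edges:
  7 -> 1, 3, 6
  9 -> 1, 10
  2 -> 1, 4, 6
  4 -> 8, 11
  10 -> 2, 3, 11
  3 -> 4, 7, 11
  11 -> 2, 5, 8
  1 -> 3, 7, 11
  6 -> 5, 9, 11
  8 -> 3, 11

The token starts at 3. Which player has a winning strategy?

A0 = {5}
A1: add {6} — 6 (Max) has 6→5.
A2 = A1; e.g. 1 (Min) can still go to 3. Fixed point.
3 never enters the attractor, so Min can avoid the target forever.

Min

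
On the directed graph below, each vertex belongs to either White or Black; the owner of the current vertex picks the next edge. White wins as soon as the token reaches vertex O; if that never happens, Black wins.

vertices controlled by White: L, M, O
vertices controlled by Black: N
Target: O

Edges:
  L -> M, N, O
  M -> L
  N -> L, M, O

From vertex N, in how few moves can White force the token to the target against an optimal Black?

3

A0 = {O}
A1: add {L} — L (White) has L→O.
A2: add {M} — M (White) has M→L.
A3: add {N} — N (Black): all of {L, M, O} already in.
A3 = all vertices. Fixed point.
N enters the attractor at level 3, so White can force the target in 3 moves from there.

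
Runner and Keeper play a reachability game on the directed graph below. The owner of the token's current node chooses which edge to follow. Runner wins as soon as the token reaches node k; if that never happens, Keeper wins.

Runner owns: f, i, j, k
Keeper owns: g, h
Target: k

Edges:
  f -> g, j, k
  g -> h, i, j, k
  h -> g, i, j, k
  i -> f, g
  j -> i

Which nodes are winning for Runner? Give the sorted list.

f, i, j, k

A0 = {k}
A1: add {f} — f (Runner) has f→k.
A2: add {i} — i (Runner) has i→f.
A3: add {j} — j (Runner) has j→i.
A4 = A3; e.g. g (Keeper) can still go to h. Fixed point.
Runner's winning region = {f, i, j, k}.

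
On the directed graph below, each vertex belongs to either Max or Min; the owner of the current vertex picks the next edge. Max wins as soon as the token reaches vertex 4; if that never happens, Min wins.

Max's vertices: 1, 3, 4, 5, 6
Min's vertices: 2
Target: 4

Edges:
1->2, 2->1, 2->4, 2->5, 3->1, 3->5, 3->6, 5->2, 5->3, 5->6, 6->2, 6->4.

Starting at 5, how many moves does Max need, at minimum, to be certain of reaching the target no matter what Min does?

2

A0 = {4}
A1: add {6} — 6 (Max) has 6→4.
A2: add {3, 5} — 3 (Max) has 3→6; 5 (Max) has 5→6.
A3 = A2; e.g. 1 (Max) has no edge into A2. Fixed point.
5 enters the attractor at level 2, so Max can force the target in 2 moves from there.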